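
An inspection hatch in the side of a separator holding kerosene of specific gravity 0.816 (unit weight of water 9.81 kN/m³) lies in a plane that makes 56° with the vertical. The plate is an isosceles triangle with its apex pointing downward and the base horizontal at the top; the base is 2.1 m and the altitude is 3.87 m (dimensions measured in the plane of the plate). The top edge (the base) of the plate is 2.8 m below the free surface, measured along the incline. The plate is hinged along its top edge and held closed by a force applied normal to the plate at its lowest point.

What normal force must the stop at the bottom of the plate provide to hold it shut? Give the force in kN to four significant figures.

P ≈ 28.71 kN

γ = 0.816 × 9.81 = 8.00496 kN/m³.
The plate makes 56° with the vertical, i.e. θ = 90° − 56° = 34° to the horizontal. Measuring y along the incline from the free-surface line, vertical depth h = y·sinθ with sinθ = 0.559193.
With the apex down, the centroid sits h/3 = 3.87/3 = 1.29 m below the base (the top edge), so y_c = 2.8 + 1.29 = 4.09 m and h_c = 4.09 × 0.559193 = 2.2871 m.
A = ½ × 2.1 × 3.87 = 4.0635 m².
Resultant F = γ·h_c·A = 8.00496 × 2.2871 × 4.0635 = 74.3951 kN.
I_c = b·h³/36 = 2.1 × 3.87³/36 = 3.38104 m⁴.
Centre of pressure: y_p = y_c + I_c/(y_c·A) = 4.09 + 3.38104/(4.09 × 4.0635) = 4.09 + 0.203435 = 4.29343 m along the plane.
The resultant acts 1.29 + 0.203435 = 1.49344 m (along the plate) below the hinge at the top edge, so the moment about the hinge is M = F × 1.49344 = 74.3951 × 1.49344 = 111.105 kN·m.
A normal force at the bottom, 3.87 m from the hinge, must supply this moment: P = 111.105/3.87 = 28.7093 kN.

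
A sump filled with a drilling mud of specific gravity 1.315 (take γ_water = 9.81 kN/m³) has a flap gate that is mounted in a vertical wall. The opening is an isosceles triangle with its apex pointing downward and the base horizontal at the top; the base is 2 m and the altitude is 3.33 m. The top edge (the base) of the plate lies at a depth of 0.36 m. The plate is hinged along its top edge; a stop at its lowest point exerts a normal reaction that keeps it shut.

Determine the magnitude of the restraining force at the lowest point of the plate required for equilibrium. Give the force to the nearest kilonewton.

P ≈ 29 kN

γ = 1.315 × 9.81 = 12.90015 kN/m³.
With the apex down, the centroid sits h/3 = 3.33/3 = 1.11 m below the base (the top edge), so the centroid depth is h_c = 0.36 + 1.11 = 1.47 m.
A = ½ × 2 × 3.33 = 3.33 m².
Resultant F = γ·h_c·A = 12.90015 × 1.47 × 3.33 = 63.1475 kN.
I_c = b·h³/36 = 2 × 3.33³/36 = 2.05145 m⁴.
Centre of pressure: y_p = y_c + I_c/(y_c·A) = 1.47 + 2.05145/(1.47 × 3.33) = 1.47 + 0.419082 = 1.88908 m along the plane.
The resultant acts 1.11 + 0.419082 = 1.52908 m (along the plate) below the hinge at the top edge, so the moment about the hinge is M = F × 1.52908 = 63.1475 × 1.52908 = 96.5576 kN·m.
A normal force at the bottom, 3.33 m from the hinge, must supply this moment: P = 96.5576/3.33 = 28.9963 kN.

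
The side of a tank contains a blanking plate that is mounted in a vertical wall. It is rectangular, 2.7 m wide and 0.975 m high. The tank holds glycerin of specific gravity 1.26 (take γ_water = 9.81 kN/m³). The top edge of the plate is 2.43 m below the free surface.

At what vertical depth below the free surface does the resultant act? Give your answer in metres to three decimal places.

h_p = 2.945 m

γ = 1.26 × 9.81 = 12.3606 kN/m³.
The centroid lies 0.975/2 = 0.4875 m below the top edge, so the centroid depth is h_c = 2.43 + 0.4875 = 2.9175 m.
A = 2.7 × 0.975 = 2.6325 m².
Resultant F = γ·h_c·A = 12.3606 × 2.9175 × 2.6325 = 94.9333 kN.
I_c = b·h³/12 = 2.7 × 0.975³/12 = 0.208543 m⁴.
Centre of pressure: y_p = y_c + I_c/(y_c·A) = 2.9175 + 0.208543/(2.9175 × 2.6325) = 2.9175 + 0.0271529 = 2.94465 m along the plane.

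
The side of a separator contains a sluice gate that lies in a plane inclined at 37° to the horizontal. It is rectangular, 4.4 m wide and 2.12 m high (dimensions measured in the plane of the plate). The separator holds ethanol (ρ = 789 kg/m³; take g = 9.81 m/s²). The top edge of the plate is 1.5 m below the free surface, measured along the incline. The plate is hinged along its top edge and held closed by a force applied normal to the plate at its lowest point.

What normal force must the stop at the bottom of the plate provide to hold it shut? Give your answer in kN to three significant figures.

P ≈ 63.3 kN

γ = ρg = 789 × 9.81 / 1000 = 7.74009 kN/m³.
Let θ = 37° be the plate's angle to the horizontal; measure y along the incline from where the plane meets the free surface. Vertical depth h = y·sinθ with sinθ = 0.601815.
The centroid lies 2.12/2 = 1.06 m below the top edge, so y_c = 1.5 + 1.06 = 2.56 m and h_c = 2.56 × 0.601815 = 1.54065 m.
A = 4.4 × 2.12 = 9.328 m².
Resultant F = γ·h_c·A = 7.74009 × 1.54065 × 9.328 = 111.234 kN.
I_c = b·h³/12 = 4.4 × 2.12³/12 = 3.49365 m⁴.
Centre of pressure: y_p = y_c + I_c/(y_c·A) = 2.56 + 3.49365/(2.56 × 9.328) = 2.56 + 0.146302 = 2.7063 m along the plane.
The resultant acts 1.06 + 0.146302 = 1.2063 m (along the plate) below the hinge at the top edge, so the moment about the hinge is M = F × 1.2063 = 111.234 × 1.2063 = 134.182 kN·m.
A normal force at the bottom, 2.12 m from the hinge, must supply this moment: P = 134.182/2.12 = 63.2934 kN.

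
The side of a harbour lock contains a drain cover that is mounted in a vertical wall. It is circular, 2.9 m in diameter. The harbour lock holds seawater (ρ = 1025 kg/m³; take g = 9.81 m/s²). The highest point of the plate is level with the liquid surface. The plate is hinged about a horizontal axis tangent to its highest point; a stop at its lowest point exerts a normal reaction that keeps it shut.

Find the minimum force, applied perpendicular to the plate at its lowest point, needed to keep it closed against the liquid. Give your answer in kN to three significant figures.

P ≈ 60.2 kN

γ = ρg = 1025 × 9.81 / 1000 = 10.05525 kN/m³.
The centroid is at the centre, 1.45 m below the top of the plate, so the centroid depth is h_c = 1.45 m.
A = π(1.45)² = 6.6052 m².
Resultant F = γ·h_c·A = 10.05525 × 1.45 × 6.6052 = 96.3046 kN.
I_c = πr⁴/4 = π × 1.45⁴/4 = 3.47186 m⁴.
Centre of pressure: y_p = y_c + I_c/(y_c·A) = 1.45 + 3.47186/(1.45 × 6.6052) = 1.45 + 0.3625 = 1.8125 m along the plane.
The resultant acts 1.45 + 0.3625 = 1.8125 m (along the plate) below the hinge at the top edge, so the moment about the hinge is M = F × 1.8125 = 96.3046 × 1.8125 = 174.552 kN·m.
A normal force at the bottom, 2.9 m from the hinge, must supply this moment: P = 174.552/2.9 = 60.1903 kN.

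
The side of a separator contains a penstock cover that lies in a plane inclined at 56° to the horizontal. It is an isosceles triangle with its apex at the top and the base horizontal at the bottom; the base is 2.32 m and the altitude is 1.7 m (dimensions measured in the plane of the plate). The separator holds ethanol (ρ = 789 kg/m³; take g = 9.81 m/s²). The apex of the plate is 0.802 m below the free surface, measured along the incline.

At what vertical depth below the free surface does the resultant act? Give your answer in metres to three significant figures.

γ = ρg = 789 × 9.81 / 1000 = 7.74009 kN/m³.
Let θ = 56° be the plate's angle to the horizontal; measure y along the incline from where the plane meets the free surface. Vertical depth h = y·sinθ with sinθ = 0.829038.
With the apex up, the centroid sits 2h/3 = 2 × 1.7/3 = 1.13333 m below the apex, so y_c = 0.802 + 1.13333 = 1.93533 m and h_c = 1.93533 × 0.829038 = 1.60446 m.
A = ½ × 2.32 × 1.7 = 1.972 m².
Resultant F = γ·h_c·A = 7.74009 × 1.60446 × 1.972 = 24.4896 kN.
I_c = b·h³/36 = 2.32 × 1.7³/36 = 0.316616 m⁴.
Centre of pressure: y_p = y_c + I_c/(y_c·A) = 1.93533 + 0.316616/(1.93533 × 1.972) = 1.93533 + 0.0829604 = 2.01829 m along the plane.
Vertically, h_p = y_p·sinθ = 2.01829 × 0.829038 = 1.67324 m.

h_p = 1.67 m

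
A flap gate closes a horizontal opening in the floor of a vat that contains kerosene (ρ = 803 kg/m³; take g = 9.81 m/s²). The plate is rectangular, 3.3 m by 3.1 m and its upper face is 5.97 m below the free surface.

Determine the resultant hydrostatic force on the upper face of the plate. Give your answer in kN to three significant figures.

F ≈ 481 kN

γ = ρg = 803 × 9.81 / 1000 = 7.87743 kN/m³.
The plate is horizontal, so pressure is uniform at p = γ·h = 7.87743 × 5.97 = 47.0283 kN/m².
A = 3.3 × 3.1 = 10.23 m².
F = p·A = 47.0283 × 10.23 = 481.1 kN.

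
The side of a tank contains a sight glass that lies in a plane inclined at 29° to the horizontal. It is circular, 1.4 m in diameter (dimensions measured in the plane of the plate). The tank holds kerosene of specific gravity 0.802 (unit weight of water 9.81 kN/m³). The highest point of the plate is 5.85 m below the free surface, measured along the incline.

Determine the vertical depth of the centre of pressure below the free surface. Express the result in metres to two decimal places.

γ = 0.802 × 9.81 = 7.86762 kN/m³.
Let θ = 29° be the plate's angle to the horizontal; measure y along the incline from where the plane meets the free surface. Vertical depth h = y·sinθ with sinθ = 0.484810.
The centroid is at the centre, 0.7 m below the top of the plate, so y_c = 5.85 + 0.7 = 6.55 m and h_c = 6.55 × 0.484810 = 3.17551 m.
A = π(0.7)² = 1.53938 m².
Resultant F = γ·h_c·A = 7.86762 × 3.17551 × 1.53938 = 38.4594 kN.
I_c = πr⁴/4 = π × 0.7⁴/4 = 0.188574 m⁴.
Centre of pressure: y_p = y_c + I_c/(y_c·A) = 6.55 + 0.188574/(6.55 × 1.53938) = 6.55 + 0.0187023 = 6.5687 m along the plane.
Vertically, h_p = y_p·sinθ = 6.5687 × 0.484810 = 3.18457 m.

h_p = 3.18 m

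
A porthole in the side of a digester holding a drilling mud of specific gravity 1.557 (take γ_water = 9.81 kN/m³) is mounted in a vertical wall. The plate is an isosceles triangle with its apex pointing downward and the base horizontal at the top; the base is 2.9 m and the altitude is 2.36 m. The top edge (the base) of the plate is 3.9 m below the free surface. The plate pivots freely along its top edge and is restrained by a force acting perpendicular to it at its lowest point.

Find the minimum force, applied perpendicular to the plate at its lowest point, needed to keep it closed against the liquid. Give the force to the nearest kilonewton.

P ≈ 89 kN

γ = 1.557 × 9.81 = 15.27417 kN/m³.
With the apex down, the centroid sits h/3 = 2.36/3 = 0.786667 m below the base (the top edge), so the centroid depth is h_c = 3.9 + 0.786667 = 4.68667 m.
A = ½ × 2.9 × 2.36 = 3.422 m².
Resultant F = γ·h_c·A = 15.27417 × 4.68667 × 3.422 = 244.964 kN.
I_c = b·h³/36 = 2.9 × 2.36³/36 = 1.05884 m⁴.
Centre of pressure: y_p = y_c + I_c/(y_c·A) = 4.68667 + 1.05884/(4.68667 × 3.422) = 4.68667 + 0.0660216 = 4.75269 m along the plane.
The resultant acts 0.786667 + 0.0660216 = 0.852689 m (along the plate) below the hinge at the top edge, so the moment about the hinge is M = F × 0.852689 = 244.964 × 0.852689 = 208.878 kN·m.
A normal force at the bottom, 2.36 m from the hinge, must supply this moment: P = 208.878/2.36 = 88.5076 kN.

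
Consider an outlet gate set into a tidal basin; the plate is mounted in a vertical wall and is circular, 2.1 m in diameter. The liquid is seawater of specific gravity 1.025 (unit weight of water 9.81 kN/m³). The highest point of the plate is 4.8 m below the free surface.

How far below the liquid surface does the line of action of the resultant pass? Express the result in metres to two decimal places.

h_p = 5.90 m

γ = 1.025 × 9.81 = 10.05525 kN/m³.
The centroid is at the centre, 1.05 m below the top of the plate, so the centroid depth is h_c = 4.8 + 1.05 = 5.85 m.
A = π(1.05)² = 3.46361 m².
Resultant F = γ·h_c·A = 10.05525 × 5.85 × 3.46361 = 203.741 kN.
I_c = πr⁴/4 = π × 1.05⁴/4 = 0.954656 m⁴.
Centre of pressure: y_p = y_c + I_c/(y_c·A) = 5.85 + 0.954656/(5.85 × 3.46361) = 5.85 + 0.0471153 = 5.89712 m along the plane.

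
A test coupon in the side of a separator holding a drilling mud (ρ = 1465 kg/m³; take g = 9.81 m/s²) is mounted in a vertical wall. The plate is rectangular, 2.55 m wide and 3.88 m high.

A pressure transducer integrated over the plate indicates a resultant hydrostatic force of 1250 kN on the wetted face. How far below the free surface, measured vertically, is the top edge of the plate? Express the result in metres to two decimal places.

γ = ρg = 1465 × 9.81 / 1000 = 14.37165 kN/m³.
A = 2.55 × 3.88 = 9.894 m².
From F = γ·h_c·A, the centroid depth is h_c = 1250/(14.37165 × 9.894) = 8.79086 m.
The centroid lies 3.88/2 = 1.94 m below the top edge, so the top edge sits at h_top = 8.79086 − 1.94 = 6.85086 m below the surface.

d_top ≈ 6.85 m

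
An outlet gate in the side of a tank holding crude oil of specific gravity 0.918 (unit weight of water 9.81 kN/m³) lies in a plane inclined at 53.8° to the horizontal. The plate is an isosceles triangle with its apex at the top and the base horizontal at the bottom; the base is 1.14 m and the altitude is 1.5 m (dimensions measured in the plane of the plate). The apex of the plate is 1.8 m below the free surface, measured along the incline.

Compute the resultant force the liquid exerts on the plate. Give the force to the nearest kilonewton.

γ = 0.918 × 9.81 = 9.00558 kN/m³.
Let θ = 53.8° be the plate's angle to the horizontal; measure y along the incline from where the plane meets the free surface. Vertical depth h = y·sinθ with sinθ = 0.806960.
With the apex up, the centroid sits 2h/3 = 2 × 1.5/3 = 1 m below the apex, so y_c = 1.8 + 1 = 2.8 m and h_c = 2.8 × 0.806960 = 2.25949 m.
A = ½ × 1.14 × 1.5 = 0.855 m².
Resultant F = γ·h_c·A = 9.00558 × 2.25949 × 0.855 = 17.3976 kN.

F ≈ 17 kN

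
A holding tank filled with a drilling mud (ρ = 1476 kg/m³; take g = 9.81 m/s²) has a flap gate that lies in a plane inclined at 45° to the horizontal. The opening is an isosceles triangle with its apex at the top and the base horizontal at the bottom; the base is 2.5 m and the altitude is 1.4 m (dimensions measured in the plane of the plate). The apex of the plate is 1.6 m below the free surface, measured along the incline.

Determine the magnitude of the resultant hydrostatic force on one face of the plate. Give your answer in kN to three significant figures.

F ≈ 45.4 kN

γ = ρg = 1476 × 9.81 / 1000 = 14.47956 kN/m³.
Let θ = 45° be the plate's angle to the horizontal; measure y along the incline from where the plane meets the free surface. Vertical depth h = y·sinθ with sinθ = 0.707107.
With the apex up, the centroid sits 2h/3 = 2 × 1.4/3 = 0.933333 m below the apex, so y_c = 1.6 + 0.933333 = 2.53333 m and h_c = 2.53333 × 0.707107 = 1.79134 m.
A = ½ × 2.5 × 1.4 = 1.75 m².
Resultant F = γ·h_c·A = 14.47956 × 1.79134 × 1.75 = 45.3912 kN.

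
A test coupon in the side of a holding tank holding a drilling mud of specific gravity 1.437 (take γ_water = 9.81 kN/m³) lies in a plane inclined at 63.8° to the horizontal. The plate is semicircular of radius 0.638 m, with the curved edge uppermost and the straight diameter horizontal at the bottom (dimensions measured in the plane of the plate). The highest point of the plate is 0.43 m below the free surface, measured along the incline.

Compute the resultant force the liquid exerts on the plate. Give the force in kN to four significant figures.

F ≈ 6.447 kN

γ = 1.437 × 9.81 = 14.09697 kN/m³.
Let θ = 63.8° be the plate's angle to the horizontal; measure y along the incline from where the plane meets the free surface. Vertical depth h = y·sinθ with sinθ = 0.897258.
The centroid lies 4r/(3π) = 0.270776 m above the diameter, so r − 4r/(3π) = 0.638 − 0.270776 = 0.367224 m below the topmost point, so y_c = 0.43 + 0.367224 = 0.797224 m and h_c = 0.797224 × 0.897258 = 0.715316 m.
A = πr²/2 = π × 0.638²/2 = 0.639383 m².
Resultant F = γ·h_c·A = 14.09697 × 0.715316 × 0.639383 = 6.4474 kN.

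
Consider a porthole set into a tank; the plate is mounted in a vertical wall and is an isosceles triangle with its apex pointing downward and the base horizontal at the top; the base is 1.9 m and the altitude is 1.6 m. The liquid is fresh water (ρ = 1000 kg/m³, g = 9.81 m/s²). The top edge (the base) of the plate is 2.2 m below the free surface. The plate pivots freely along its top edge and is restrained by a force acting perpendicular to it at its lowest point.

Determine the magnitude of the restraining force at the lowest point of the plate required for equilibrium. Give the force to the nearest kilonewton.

P ≈ 15 kN

γ = ρg = 1000 × 9.81 = 9810 N/m³ = 9.81 kN/m³.
With the apex down, the centroid sits h/3 = 1.6/3 = 0.533333 m below the base (the top edge), so the centroid depth is h_c = 2.2 + 0.533333 = 2.73333 m.
A = ½ × 1.9 × 1.6 = 1.52 m².
Resultant F = γ·h_c·A = 9.81 × 2.73333 × 1.52 = 40.7572 kN.
I_c = b·h³/36 = 1.9 × 1.6³/36 = 0.216178 m⁴.
Centre of pressure: y_p = y_c + I_c/(y_c·A) = 2.73333 + 0.216178/(2.73333 × 1.52) = 2.73333 + 0.0520326 = 2.78536 m along the plane.
The resultant acts 0.533333 + 0.0520326 = 0.585366 m (along the plate) below the hinge at the top edge, so the moment about the hinge is M = F × 0.585366 = 40.7572 × 0.585366 = 23.8579 kN·m.
A normal force at the bottom, 1.6 m from the hinge, must supply this moment: P = 23.8579/1.6 = 14.9112 kN.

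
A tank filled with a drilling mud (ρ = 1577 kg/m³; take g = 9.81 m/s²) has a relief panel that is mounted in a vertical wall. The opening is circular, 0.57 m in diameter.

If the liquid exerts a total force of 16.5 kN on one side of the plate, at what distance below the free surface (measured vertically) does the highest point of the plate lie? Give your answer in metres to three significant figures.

d_top ≈ 3.89 m

γ = ρg = 1577 × 9.81 / 1000 = 15.47037 kN/m³.
A = π(0.285)² = 0.255176 m².
From F = γ·h_c·A, the centroid depth is h_c = 16.5/(15.47037 × 0.255176) = 4.17968 m.
The centroid is at the centre, 0.285 m below the top of the plate, so the highest point sits at h_top = 4.17968 − 0.285 = 3.89468 m below the surface.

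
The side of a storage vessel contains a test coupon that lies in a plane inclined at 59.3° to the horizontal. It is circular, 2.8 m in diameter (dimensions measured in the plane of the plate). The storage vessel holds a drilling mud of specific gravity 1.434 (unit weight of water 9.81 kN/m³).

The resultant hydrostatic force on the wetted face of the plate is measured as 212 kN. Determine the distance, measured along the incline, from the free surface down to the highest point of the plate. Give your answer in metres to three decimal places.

γ = 1.434 × 9.81 = 14.06754 kN/m³.
A = π(1.4)² = 6.15752 m².
From F = γ·h_c·A, the centroid depth is h_c = 212/(14.06754 × 6.15752) = 2.44744 m.
Let θ = 59.3° be the plate's angle to the horizontal; measure y along the incline from where the plane meets the free surface. Vertical depth h = y·sinθ with sinθ = 0.859852.
Along the incline, y_c = h_c/sinθ = 2.44744/0.859852 = 2.84635 m.
The centroid is at the centre, 1.4 m below the top of the plate, so the highest point sits at y_top = 2.84635 − 1.4 = 1.44635 m along the incline.

y_top ≈ 1.446 m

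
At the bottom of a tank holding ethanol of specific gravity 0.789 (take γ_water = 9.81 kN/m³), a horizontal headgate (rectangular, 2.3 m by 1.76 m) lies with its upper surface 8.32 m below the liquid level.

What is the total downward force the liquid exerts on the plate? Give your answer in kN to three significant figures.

γ = 0.789 × 9.81 = 7.74009 kN/m³.
The plate is horizontal, so pressure is uniform at p = γ·h = 7.74009 × 8.32 = 64.3975 kN/m².
A = 2.3 × 1.76 = 4.048 m².
F = p·A = 64.3975 × 4.048 = 260.681 kN.

F ≈ 261 kN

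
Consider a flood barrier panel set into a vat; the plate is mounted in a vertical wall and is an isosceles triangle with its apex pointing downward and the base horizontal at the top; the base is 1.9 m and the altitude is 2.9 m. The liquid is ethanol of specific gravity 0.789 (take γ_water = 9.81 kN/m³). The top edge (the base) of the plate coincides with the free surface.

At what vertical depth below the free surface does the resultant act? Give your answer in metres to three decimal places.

γ = 0.789 × 9.81 = 7.74009 kN/m³.
With the apex down, the centroid sits h/3 = 2.9/3 = 0.966667 m below the base (the top edge), so the centroid depth is h_c = 0.966667 m.
A = ½ × 1.9 × 2.9 = 2.755 m².
Resultant F = γ·h_c·A = 7.74009 × 0.966667 × 2.755 = 20.6132 kN.
I_c = b·h³/36 = 1.9 × 2.9³/36 = 1.2872 m⁴.
Centre of pressure: y_p = y_c + I_c/(y_c·A) = 0.966667 + 1.2872/(0.966667 × 2.755) = 0.966667 + 0.483334 = 1.45 m along the plane.

h_p = 1.450 m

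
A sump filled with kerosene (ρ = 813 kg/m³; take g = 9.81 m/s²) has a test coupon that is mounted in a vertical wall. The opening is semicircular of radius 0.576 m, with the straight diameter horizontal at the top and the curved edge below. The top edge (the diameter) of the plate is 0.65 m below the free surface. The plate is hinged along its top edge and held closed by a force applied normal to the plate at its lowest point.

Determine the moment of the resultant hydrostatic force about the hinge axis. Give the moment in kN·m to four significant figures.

M ≈ 1.005 kN·m

γ = ρg = 813 × 9.81 / 1000 = 7.97553 kN/m³.
The centroid of a semicircle lies 4r/(3π) = 0.244462 m from the diameter, here below the top edge, so the centroid depth is h_c = 0.65 + 0.244462 = 0.894462 m.
A = πr²/2 = π × 0.576²/2 = 0.521153 m².
Resultant F = γ·h_c·A = 7.97553 × 0.894462 × 0.521153 = 3.71781 kN.
I_c = (π/8 − 8/(9π))·r⁴ = 0.109757 × 0.576⁴ = 0.0120815 m⁴.
Centre of pressure: y_p = y_c + I_c/(y_c·A) = 0.894462 + 0.0120815/(0.894462 × 0.521153) = 0.894462 + 0.0259175 = 0.92038 m along the plane.
The resultant acts 0.244462 + 0.0259175 = 0.270379 m (along the plate) below the hinge at the top edge, so the moment about the hinge is M = F × 0.270379 = 3.71781 × 0.270379 = 1.00522 kN·m.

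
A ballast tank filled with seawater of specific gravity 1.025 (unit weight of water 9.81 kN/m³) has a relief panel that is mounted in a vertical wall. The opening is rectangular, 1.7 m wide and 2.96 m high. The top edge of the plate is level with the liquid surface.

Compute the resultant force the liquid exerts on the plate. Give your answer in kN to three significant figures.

F ≈ 74.9 kN

γ = 1.025 × 9.81 = 10.05525 kN/m³.
The centroid lies 2.96/2 = 1.48 m below the top edge, so the centroid depth is h_c = 1.48 m.
A = 1.7 × 2.96 = 5.032 m².
Resultant F = γ·h_c·A = 10.05525 × 1.48 × 5.032 = 74.8851 kN.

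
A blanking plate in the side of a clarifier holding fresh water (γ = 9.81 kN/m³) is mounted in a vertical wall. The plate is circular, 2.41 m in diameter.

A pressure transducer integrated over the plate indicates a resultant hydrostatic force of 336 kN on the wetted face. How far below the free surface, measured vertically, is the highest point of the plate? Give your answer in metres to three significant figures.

d_top ≈ 6.30 m

γ = 9.81 kN/m³.
A = π(1.205)² = 4.56167 m².
From F = γ·h_c·A, the centroid depth is h_c = 336/(9.81 × 4.56167) = 7.50838 m.
The centroid is at the centre, 1.205 m below the top of the plate, so the highest point sits at h_top = 7.50838 − 1.205 = 6.30338 m below the surface.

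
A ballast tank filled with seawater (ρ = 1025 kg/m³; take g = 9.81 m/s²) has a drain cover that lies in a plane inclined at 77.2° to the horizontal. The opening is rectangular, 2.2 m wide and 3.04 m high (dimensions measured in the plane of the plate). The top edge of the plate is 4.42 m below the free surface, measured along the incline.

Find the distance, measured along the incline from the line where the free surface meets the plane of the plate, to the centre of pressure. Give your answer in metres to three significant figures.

y_p = 6.07 m

γ = ρg = 1025 × 9.81 / 1000 = 10.05525 kN/m³.
Let θ = 77.2° be the plate's angle to the horizontal; measure y along the incline from where the plane meets the free surface. Vertical depth h = y·sinθ with sinθ = 0.975149.
The centroid lies 3.04/2 = 1.52 m below the top edge, so y_c = 4.42 + 1.52 = 5.94 m and h_c = 5.94 × 0.975149 = 5.79239 m.
A = 2.2 × 3.04 = 6.688 m².
Resultant F = γ·h_c·A = 10.05525 × 5.79239 × 6.688 = 389.535 kN.
I_c = b·h³/12 = 2.2 × 3.04³/12 = 5.15065 m⁴.
Centre of pressure: y_p = y_c + I_c/(y_c·A) = 5.94 + 5.15065/(5.94 × 6.688) = 5.94 + 0.129652 = 6.06965 m along the plane.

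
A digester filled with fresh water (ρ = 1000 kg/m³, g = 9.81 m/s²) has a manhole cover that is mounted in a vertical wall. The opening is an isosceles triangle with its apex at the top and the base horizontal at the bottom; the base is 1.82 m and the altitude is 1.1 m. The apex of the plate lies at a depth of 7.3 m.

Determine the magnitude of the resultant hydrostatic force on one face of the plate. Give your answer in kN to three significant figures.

F ≈ 78.9 kN

γ = ρg = 1000 × 9.81 = 9810 N/m³ = 9.81 kN/m³.
With the apex up, the centroid sits 2h/3 = 2 × 1.1/3 = 0.733333 m below the apex, so the centroid depth is h_c = 7.3 + 0.733333 = 8.03333 m.
A = ½ × 1.82 × 1.1 = 1.001 m².
Resultant F = γ·h_c·A = 9.81 × 8.03333 × 1.001 = 78.8858 kN.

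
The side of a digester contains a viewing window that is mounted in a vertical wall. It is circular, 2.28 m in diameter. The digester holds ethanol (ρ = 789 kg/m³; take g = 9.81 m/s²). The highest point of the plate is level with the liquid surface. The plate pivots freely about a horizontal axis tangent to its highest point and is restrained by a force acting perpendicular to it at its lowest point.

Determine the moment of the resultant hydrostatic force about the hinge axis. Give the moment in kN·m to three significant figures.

γ = ρg = 789 × 9.81 / 1000 = 7.74009 kN/m³.
The centroid is at the centre, 1.14 m below the top of the plate, so the centroid depth is h_c = 1.14 m.
A = π(1.14)² = 4.08281 m².
Resultant F = γ·h_c·A = 7.74009 × 1.14 × 4.08281 = 36.0255 kN.
I_c = πr⁴/4 = π × 1.14⁴/4 = 1.32651 m⁴.
Centre of pressure: y_p = y_c + I_c/(y_c·A) = 1.14 + 1.32651/(1.14 × 4.08281) = 1.14 + 0.285001 = 1.425 m along the plane.
The resultant acts 1.14 + 0.285001 = 1.425 m (along the plate) below the hinge at the top edge, so the moment about the hinge is M = F × 1.425 = 36.0255 × 1.425 = 51.3363 kN·m.

M ≈ 51.3 kN·m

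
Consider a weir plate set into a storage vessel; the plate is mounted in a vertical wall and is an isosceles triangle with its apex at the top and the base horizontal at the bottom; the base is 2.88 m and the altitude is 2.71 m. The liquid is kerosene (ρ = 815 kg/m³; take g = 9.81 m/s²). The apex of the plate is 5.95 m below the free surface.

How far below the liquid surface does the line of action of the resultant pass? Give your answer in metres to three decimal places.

h_p = 7.809 m

γ = ρg = 815 × 9.81 / 1000 = 7.99515 kN/m³.
With the apex up, the centroid sits 2h/3 = 2 × 2.71/3 = 1.80667 m below the apex, so the centroid depth is h_c = 5.95 + 1.80667 = 7.75667 m.
A = ½ × 2.88 × 2.71 = 3.9024 m².
Resultant F = γ·h_c·A = 7.99515 × 7.75667 × 3.9024 = 242.01 kN.
I_c = b·h³/36 = 2.88 × 2.71³/36 = 1.5922 m⁴.
Centre of pressure: y_p = y_c + I_c/(y_c·A) = 7.75667 + 1.5922/(7.75667 × 3.9024) = 7.75667 + 0.0526006 = 7.80927 m along the plane.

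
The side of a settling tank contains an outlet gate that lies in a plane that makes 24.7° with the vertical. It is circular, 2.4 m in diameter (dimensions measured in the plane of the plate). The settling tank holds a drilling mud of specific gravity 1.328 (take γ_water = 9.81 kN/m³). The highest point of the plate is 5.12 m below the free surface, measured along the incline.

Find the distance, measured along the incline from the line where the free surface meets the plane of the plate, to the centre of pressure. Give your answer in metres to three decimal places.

γ = 1.328 × 9.81 = 13.02768 kN/m³.
The plate makes 24.7° with the vertical, i.e. θ = 90° − 24.7° = 65.3° to the horizontal. Measuring y along the incline from the free-surface line, vertical depth h = y·sinθ with sinθ = 0.908508.
The centroid is at the centre, 1.2 m below the top of the plate, so y_c = 5.12 + 1.2 = 6.32 m and h_c = 6.32 × 0.908508 = 5.74177 m.
A = π(1.2)² = 4.52389 m².
Resultant F = γ·h_c·A = 13.02768 × 5.74177 × 4.52389 = 338.396 kN.
I_c = πr⁴/4 = π × 1.2⁴/4 = 1.6286 m⁴.
Centre of pressure: y_p = y_c + I_c/(y_c·A) = 6.32 + 1.6286/(6.32 × 4.52389) = 6.32 + 0.056962 = 6.37696 m along the plane.

y_p = 6.377 m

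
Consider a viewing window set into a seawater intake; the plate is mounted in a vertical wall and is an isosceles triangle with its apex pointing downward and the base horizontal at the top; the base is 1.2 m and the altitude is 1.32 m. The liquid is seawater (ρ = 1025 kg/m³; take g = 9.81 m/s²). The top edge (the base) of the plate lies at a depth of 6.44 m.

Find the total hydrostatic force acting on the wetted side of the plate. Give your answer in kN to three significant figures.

F ≈ 54.8 kN

γ = ρg = 1025 × 9.81 / 1000 = 10.05525 kN/m³.
With the apex down, the centroid sits h/3 = 1.32/3 = 0.44 m below the base (the top edge), so the centroid depth is h_c = 6.44 + 0.44 = 6.88 m.
A = ½ × 1.2 × 1.32 = 0.792 m².
Resultant F = γ·h_c·A = 10.05525 × 6.88 × 0.792 = 54.7907 kN.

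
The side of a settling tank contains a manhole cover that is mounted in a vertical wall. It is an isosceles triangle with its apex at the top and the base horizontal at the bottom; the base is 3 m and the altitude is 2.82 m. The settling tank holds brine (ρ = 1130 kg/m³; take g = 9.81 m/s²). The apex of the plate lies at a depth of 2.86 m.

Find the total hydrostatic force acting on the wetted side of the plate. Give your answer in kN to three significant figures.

γ = ρg = 1130 × 9.81 / 1000 = 11.0853 kN/m³.
With the apex up, the centroid sits 2h/3 = 2 × 2.82/3 = 1.88 m below the apex, so the centroid depth is h_c = 2.86 + 1.88 = 4.74 m.
A = ½ × 3 × 2.82 = 4.23 m².
Resultant F = γ·h_c·A = 11.0853 × 4.74 × 4.23 = 222.262 kN.

F ≈ 222 kN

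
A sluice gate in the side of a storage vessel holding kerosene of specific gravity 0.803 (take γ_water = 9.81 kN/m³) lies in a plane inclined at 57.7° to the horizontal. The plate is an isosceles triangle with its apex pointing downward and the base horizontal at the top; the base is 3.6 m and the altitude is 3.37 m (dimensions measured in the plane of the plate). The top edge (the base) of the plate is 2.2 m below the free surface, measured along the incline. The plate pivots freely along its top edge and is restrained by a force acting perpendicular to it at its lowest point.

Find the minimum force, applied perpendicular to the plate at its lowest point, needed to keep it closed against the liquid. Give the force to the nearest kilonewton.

P ≈ 52 kN

γ = 0.803 × 9.81 = 7.87743 kN/m³.
Let θ = 57.7° be the plate's angle to the horizontal; measure y along the incline from where the plane meets the free surface. Vertical depth h = y·sinθ with sinθ = 0.845262.
With the apex down, the centroid sits h/3 = 3.37/3 = 1.12333 m below the base (the top edge), so y_c = 2.2 + 1.12333 = 3.32333 m and h_c = 3.32333 × 0.845262 = 2.80908 m.
A = ½ × 3.6 × 3.37 = 6.066 m².
Resultant F = γ·h_c·A = 7.87743 × 2.80908 × 6.066 = 134.23 kN.
I_c = b·h³/36 = 3.6 × 3.37³/36 = 3.82728 m⁴.
Centre of pressure: y_p = y_c + I_c/(y_c·A) = 3.32333 + 3.82728/(3.32333 × 6.066) = 3.32333 + 0.189852 = 3.51318 m along the plane.
The resultant acts 1.12333 + 0.189852 = 1.31318 m (along the plate) below the hinge at the top edge, so the moment about the hinge is M = F × 1.31318 = 134.23 × 1.31318 = 176.268 kN·m.
A normal force at the bottom, 3.37 m from the hinge, must supply this moment: P = 176.268/3.37 = 52.305 kN.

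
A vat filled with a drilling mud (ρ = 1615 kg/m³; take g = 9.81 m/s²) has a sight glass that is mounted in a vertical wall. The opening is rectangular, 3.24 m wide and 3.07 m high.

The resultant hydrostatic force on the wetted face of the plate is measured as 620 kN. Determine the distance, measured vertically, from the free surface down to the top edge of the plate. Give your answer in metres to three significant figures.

d_top ≈ 2.40 m

γ = ρg = 1615 × 9.81 / 1000 = 15.84315 kN/m³.
A = 3.24 × 3.07 = 9.9468 m².
From F = γ·h_c·A, the centroid depth is h_c = 620/(15.84315 × 9.9468) = 3.93429 m.
The centroid lies 3.07/2 = 1.535 m below the top edge, so the top edge sits at h_top = 3.93429 − 1.535 = 2.39929 m below the surface.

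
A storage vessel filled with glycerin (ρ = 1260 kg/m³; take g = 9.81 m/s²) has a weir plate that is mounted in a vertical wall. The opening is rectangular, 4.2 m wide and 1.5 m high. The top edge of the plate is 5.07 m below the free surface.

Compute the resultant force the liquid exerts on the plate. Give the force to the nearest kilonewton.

γ = ρg = 1260 × 9.81 / 1000 = 12.3606 kN/m³.
The centroid lies 1.5/2 = 0.75 m below the top edge, so the centroid depth is h_c = 5.07 + 0.75 = 5.82 m.
A = 4.2 × 1.5 = 6.3 m².
Resultant F = γ·h_c·A = 12.3606 × 5.82 × 6.3 = 453.214 kN.

F ≈ 453 kN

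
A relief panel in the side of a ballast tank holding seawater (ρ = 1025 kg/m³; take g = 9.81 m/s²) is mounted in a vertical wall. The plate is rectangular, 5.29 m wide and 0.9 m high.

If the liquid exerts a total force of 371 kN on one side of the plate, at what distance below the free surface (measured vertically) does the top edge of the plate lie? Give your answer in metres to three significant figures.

d_top ≈ 7.30 m

γ = ρg = 1025 × 9.81 / 1000 = 10.05525 kN/m³.
A = 5.29 × 0.9 = 4.761 m².
From F = γ·h_c·A, the centroid depth is h_c = 371/(10.05525 × 4.761) = 7.74966 m.
The centroid lies 0.9/2 = 0.45 m below the top edge, so the top edge sits at h_top = 7.74966 − 0.45 = 7.29966 m below the surface.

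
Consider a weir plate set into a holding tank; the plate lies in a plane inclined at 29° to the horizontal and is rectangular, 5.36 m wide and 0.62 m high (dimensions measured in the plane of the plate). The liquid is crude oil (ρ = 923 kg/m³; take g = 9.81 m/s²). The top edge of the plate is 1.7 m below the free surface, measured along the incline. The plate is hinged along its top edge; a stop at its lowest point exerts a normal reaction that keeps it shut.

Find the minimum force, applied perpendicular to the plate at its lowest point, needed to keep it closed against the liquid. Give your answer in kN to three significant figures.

P ≈ 15.4 kN

γ = ρg = 923 × 9.81 / 1000 = 9.05463 kN/m³.
Let θ = 29° be the plate's angle to the horizontal; measure y along the incline from where the plane meets the free surface. Vertical depth h = y·sinθ with sinθ = 0.484810.
The centroid lies 0.62/2 = 0.31 m below the top edge, so y_c = 1.7 + 0.31 = 2.01 m and h_c = 2.01 × 0.484810 = 0.974468 m.
A = 5.36 × 0.62 = 3.3232 m².
Resultant F = γ·h_c·A = 9.05463 × 0.974468 × 3.3232 = 29.3221 kN.
I_c = b·h³/12 = 5.36 × 0.62³/12 = 0.106453 m⁴.
Centre of pressure: y_p = y_c + I_c/(y_c·A) = 2.01 + 0.106453/(2.01 × 3.3232) = 2.01 + 0.015937 = 2.02594 m along the plane.
The resultant acts 0.31 + 0.015937 = 0.325937 m (along the plate) below the hinge at the top edge, so the moment about the hinge is M = F × 0.325937 = 29.3221 × 0.325937 = 9.55716 kN·m.
A normal force at the bottom, 0.62 m from the hinge, must supply this moment: P = 9.55716/0.62 = 15.4148 kN.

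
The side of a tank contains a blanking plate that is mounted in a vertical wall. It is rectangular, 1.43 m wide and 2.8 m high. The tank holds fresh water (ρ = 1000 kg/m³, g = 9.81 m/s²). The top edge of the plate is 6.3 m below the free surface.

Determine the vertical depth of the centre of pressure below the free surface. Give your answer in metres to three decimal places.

γ = ρg = 1000 × 9.81 = 9810 N/m³ = 9.81 kN/m³.
The centroid lies 2.8/2 = 1.4 m below the top edge, so the centroid depth is h_c = 6.3 + 1.4 = 7.7 m.
A = 1.43 × 2.8 = 4.004 m².
Resultant F = γ·h_c·A = 9.81 × 7.7 × 4.004 = 302.45 kN.
I_c = b·h³/12 = 1.43 × 2.8³/12 = 2.61595 m⁴.
Centre of pressure: y_p = y_c + I_c/(y_c·A) = 7.7 + 2.61595/(7.7 × 4.004) = 7.7 + 0.0848486 = 7.78485 m along the plane.

h_p = 7.785 m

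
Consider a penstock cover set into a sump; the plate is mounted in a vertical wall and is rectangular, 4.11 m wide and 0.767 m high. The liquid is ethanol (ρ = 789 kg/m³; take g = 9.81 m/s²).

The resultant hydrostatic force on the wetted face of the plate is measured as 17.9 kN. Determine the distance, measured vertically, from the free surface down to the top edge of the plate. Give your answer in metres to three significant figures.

γ = ρg = 789 × 9.81 / 1000 = 7.74009 kN/m³.
A = 4.11 × 0.767 = 3.15237 m².
From F = γ·h_c·A, the centroid depth is h_c = 17.9/(7.74009 × 3.15237) = 0.733618 m.
The centroid lies 0.767/2 = 0.3835 m below the top edge, so the top edge sits at h_top = 0.733618 − 0.3835 = 0.350118 m below the surface.

d_top ≈ 0.350 m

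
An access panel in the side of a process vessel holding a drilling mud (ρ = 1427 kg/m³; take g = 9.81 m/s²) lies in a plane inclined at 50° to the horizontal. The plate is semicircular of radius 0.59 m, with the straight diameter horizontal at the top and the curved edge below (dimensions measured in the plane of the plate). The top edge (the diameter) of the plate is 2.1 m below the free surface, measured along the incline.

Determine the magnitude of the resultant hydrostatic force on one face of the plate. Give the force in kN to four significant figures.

γ = ρg = 1427 × 9.81 / 1000 = 13.99887 kN/m³.
Let θ = 50° be the plate's angle to the horizontal; measure y along the incline from where the plane meets the free surface. Vertical depth h = y·sinθ with sinθ = 0.766044.
The centroid of a semicircle lies 4r/(3π) = 0.250404 m from the diameter, here below the top edge, so y_c = 2.1 + 0.250404 = 2.3504 m and h_c = 2.3504 × 0.766044 = 1.80051 m.
A = πr²/2 = π × 0.59²/2 = 0.546794 m².
Resultant F = γ·h_c·A = 13.99887 × 1.80051 × 0.546794 = 13.782 kN.

F ≈ 13.78 kN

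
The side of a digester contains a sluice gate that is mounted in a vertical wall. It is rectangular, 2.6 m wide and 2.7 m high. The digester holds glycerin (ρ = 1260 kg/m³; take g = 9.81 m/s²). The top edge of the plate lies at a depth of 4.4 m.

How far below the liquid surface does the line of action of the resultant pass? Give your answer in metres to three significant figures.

h_p = 5.86 m

γ = ρg = 1260 × 9.81 / 1000 = 12.3606 kN/m³.
The centroid lies 2.7/2 = 1.35 m below the top edge, so the centroid depth is h_c = 4.4 + 1.35 = 5.75 m.
A = 2.6 × 2.7 = 7.02 m².
Resultant F = γ·h_c·A = 12.3606 × 5.75 × 7.02 = 498.936 kN.
I_c = b·h³/12 = 2.6 × 2.7³/12 = 4.26465 m⁴.
Centre of pressure: y_p = y_c + I_c/(y_c·A) = 5.75 + 4.26465/(5.75 × 7.02) = 5.75 + 0.105652 = 5.85565 m along the plane.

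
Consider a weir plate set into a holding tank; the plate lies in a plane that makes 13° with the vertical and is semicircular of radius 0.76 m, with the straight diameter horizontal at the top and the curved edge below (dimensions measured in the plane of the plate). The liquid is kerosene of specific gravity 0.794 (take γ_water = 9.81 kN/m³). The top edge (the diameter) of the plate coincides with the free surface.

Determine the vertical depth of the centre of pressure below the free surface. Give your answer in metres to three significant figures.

γ = 0.794 × 9.81 = 7.78914 kN/m³.
The plate makes 13° with the vertical, i.e. θ = 90° − 13° = 77° to the horizontal. Measuring y along the incline from the free-surface line, vertical depth h = y·sinθ with sinθ = 0.974370.
The centroid of a semicircle lies 4r/(3π) = 0.322554 m from the diameter, here below the top edge, so y_c = 0.322554 m and h_c = 0.322554 × 0.974370 = 0.314287 m.
A = πr²/2 = π × 0.76²/2 = 0.907292 m².
Resultant F = γ·h_c·A = 7.78914 × 0.314287 × 0.907292 = 2.22107 kN.
I_c = (π/8 − 8/(9π))·r⁴ = 0.109757 × 0.76⁴ = 0.0366173 m⁴.
Centre of pressure: y_p = y_c + I_c/(y_c·A) = 0.322554 + 0.0366173/(0.322554 × 0.907292) = 0.322554 + 0.125123 = 0.447677 m along the plane.
Vertically, h_p = y_p·sinθ = 0.447677 × 0.974370 = 0.436203 m.

h_p = 0.436 m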